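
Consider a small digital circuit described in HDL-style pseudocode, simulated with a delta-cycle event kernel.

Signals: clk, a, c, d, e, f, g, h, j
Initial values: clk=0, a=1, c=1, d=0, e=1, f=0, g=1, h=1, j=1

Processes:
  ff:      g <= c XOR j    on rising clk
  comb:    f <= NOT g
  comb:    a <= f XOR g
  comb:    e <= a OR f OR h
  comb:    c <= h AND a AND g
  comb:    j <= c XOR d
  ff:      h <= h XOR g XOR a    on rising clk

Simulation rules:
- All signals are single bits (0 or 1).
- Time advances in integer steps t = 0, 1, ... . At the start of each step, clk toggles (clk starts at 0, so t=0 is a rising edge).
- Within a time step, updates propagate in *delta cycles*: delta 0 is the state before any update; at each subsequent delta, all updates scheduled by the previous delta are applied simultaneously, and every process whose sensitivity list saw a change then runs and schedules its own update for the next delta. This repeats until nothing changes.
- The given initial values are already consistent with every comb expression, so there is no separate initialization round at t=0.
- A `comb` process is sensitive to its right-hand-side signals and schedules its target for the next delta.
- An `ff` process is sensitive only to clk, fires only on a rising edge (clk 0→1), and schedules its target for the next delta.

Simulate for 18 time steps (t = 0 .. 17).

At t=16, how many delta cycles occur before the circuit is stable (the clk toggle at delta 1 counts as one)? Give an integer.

2

t=0 Δ0: clk=0 h=1 d=0 j=1 a=1 c=1 g=1 e=1 f=0
  Δ1: clk:0→1
  Δ2: g:1→0
  Δ3: a:1→0, c:1→0, f:0→1
  Δ4: j:1→0, a:0→1
  (4Δ to stable)
t=1 Δ0: clk=1 h=1 d=0 j=0 a=1 c=0 g=0 e=1 f=1
  Δ1: clk:1→0
  (1Δ to stable)
t=2 Δ0: clk=0 h=1 d=0 j=0 a=1 c=0 g=0 e=1 f=1
  Δ1: clk:0→1
  Δ2: h:1→0
  (2Δ to stable)
t=3 Δ0: clk=1 h=0 d=0 j=0 a=1 c=0 g=0 e=1 f=1
  Δ1: clk:1→0
  (1Δ to stable)
t=4 Δ0: clk=0 h=0 d=0 j=0 a=1 c=0 g=0 e=1 f=1
  Δ1: clk:0→1
  Δ2: h:0→1
  (2Δ to stable)
t=5 Δ0: clk=1 h=1 d=0 j=0 a=1 c=0 g=0 e=1 f=1
  Δ1: clk:1→0
  (1Δ to stable)
t=6 Δ0: clk=0 h=1 d=0 j=0 a=1 c=0 g=0 e=1 f=1
  Δ1: clk:0→1
  Δ2: h:1→0
  (2Δ to stable)
t=7 Δ0: clk=1 h=0 d=0 j=0 a=1 c=0 g=0 e=1 f=1
  Δ1: clk:1→0
  (1Δ to stable)
t=8 Δ0: clk=0 h=0 d=0 j=0 a=1 c=0 g=0 e=1 f=1
  Δ1: clk:0→1
  Δ2: h:0→1
  (2Δ to stable)
t=9 Δ0: clk=1 h=1 d=0 j=0 a=1 c=0 g=0 e=1 f=1
  Δ1: clk:1→0
  (1Δ to stable)
t=10 Δ0: clk=0 h=1 d=0 j=0 a=1 c=0 g=0 e=1 f=1
  Δ1: clk:0→1
  Δ2: h:1→0
  (2Δ to stable)
t=11 Δ0: clk=1 h=0 d=0 j=0 a=1 c=0 g=0 e=1 f=1
  Δ1: clk:1→0
  (1Δ to stable)
t=12 Δ0: clk=0 h=0 d=0 j=0 a=1 c=0 g=0 e=1 f=1
  Δ1: clk:0→1
  Δ2: h:0→1
  (2Δ to stable)
t=13 Δ0: clk=1 h=1 d=0 j=0 a=1 c=0 g=0 e=1 f=1
  Δ1: clk:1→0
  (1Δ to stable)
t=14 Δ0: clk=0 h=1 d=0 j=0 a=1 c=0 g=0 e=1 f=1
  Δ1: clk:0→1
  Δ2: h:1→0
  (2Δ to stable)
t=15 Δ0: clk=1 h=0 d=0 j=0 a=1 c=0 g=0 e=1 f=1
  Δ1: clk:1→0
  (1Δ to stable)
t=16 Δ0: clk=0 h=0 d=0 j=0 a=1 c=0 g=0 e=1 f=1
  Δ1: clk:0→1
  Δ2: h:0→1
  (2Δ to stable)
t=17 Δ0: clk=1 h=1 d=0 j=0 a=1 c=0 g=0 e=1 f=1
  Δ1: clk:1→0
  (1Δ to stable)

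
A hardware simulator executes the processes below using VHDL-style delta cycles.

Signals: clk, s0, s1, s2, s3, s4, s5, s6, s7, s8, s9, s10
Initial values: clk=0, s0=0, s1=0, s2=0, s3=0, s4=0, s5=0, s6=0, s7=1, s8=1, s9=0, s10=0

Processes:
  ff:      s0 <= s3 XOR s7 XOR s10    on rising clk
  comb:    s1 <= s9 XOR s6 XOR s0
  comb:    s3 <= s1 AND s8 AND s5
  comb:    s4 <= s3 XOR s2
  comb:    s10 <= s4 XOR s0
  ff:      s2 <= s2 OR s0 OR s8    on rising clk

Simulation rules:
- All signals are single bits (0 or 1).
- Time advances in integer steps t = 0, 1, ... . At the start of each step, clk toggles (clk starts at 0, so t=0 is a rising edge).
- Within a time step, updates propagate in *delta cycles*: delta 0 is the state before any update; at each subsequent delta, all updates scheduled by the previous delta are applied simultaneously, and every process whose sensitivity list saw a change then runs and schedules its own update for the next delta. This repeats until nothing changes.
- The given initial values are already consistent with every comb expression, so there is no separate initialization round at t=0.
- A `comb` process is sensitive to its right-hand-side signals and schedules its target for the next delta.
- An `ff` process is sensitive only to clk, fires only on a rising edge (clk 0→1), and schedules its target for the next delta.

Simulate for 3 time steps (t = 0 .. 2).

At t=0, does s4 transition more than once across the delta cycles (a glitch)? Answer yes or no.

t=0 Δ0: s2=0 s7=1 clk=0 s6=0 s0=0 s10=0 s8=1 s3=0 s5=0 s1=0 s4=0 s9=0
  Δ1: clk:0→1
  Δ2: s2:0→1, s0:0→1
  Δ3: s10:0→1, s1:0→1, s4:0→1
  Δ4: s10:1→0
  (4Δ to stable)
t=1 Δ0: s2=1 s7=1 clk=1 s6=0 s0=1 s10=0 s8=1 s3=0 s5=0 s1=1 s4=1 s9=0
  Δ1: clk:1→0
  (1Δ to stable)
t=2 Δ0: s2=1 s7=1 clk=0 s6=0 s0=1 s10=0 s8=1 s3=0 s5=0 s1=1 s4=1 s9=0
  Δ1: clk:0→1
  (1Δ to stable)

no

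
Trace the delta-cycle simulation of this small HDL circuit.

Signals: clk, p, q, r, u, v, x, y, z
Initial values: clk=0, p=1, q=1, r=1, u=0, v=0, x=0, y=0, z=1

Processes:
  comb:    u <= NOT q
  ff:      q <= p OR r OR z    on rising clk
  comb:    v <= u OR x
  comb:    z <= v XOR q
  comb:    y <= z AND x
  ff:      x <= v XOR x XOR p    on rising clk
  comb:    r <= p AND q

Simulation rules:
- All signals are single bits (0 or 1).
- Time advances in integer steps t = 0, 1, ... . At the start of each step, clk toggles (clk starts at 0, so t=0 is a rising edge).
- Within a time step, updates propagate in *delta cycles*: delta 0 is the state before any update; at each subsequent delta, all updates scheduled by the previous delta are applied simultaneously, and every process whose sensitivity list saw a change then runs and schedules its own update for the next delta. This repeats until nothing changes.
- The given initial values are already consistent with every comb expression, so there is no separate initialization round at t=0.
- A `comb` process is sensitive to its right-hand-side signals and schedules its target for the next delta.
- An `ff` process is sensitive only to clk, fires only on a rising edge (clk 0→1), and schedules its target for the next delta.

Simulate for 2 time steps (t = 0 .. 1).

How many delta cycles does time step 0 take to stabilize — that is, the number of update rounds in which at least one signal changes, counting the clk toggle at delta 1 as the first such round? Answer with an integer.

[bits: x,r,q,u,p,y,v,clk,z]
t=0: Δ0=011010001 Δ1=011010011 Δ2=111010011 Δ3=111011111 Δ4=111011110 Δ5=111010110 | 5Δ
t=1: Δ0=111010110 Δ1=111010100 | 1Δ

5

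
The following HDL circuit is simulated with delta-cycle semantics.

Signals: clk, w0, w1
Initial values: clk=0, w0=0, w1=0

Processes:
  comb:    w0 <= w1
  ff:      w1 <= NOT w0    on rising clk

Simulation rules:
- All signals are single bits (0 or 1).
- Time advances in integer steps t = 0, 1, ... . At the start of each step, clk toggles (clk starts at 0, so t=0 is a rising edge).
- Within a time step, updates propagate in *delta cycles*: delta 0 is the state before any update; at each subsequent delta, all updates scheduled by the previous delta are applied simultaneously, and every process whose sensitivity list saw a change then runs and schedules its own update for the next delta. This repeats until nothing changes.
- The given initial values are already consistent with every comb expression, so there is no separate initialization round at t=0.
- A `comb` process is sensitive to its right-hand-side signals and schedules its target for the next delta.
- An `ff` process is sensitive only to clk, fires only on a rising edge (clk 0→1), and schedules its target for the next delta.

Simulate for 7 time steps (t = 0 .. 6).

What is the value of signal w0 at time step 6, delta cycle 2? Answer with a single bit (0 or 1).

1

t=0 Δ0: w1=0 w0=0 clk=0
  Δ1: clk:0→1
  Δ2: w1:0→1
  Δ3: w0:0→1
  (3Δ to stable)
t=1 Δ0: w1=1 w0=1 clk=1
  Δ1: clk:1→0
  (1Δ to stable)
t=2 Δ0: w1=1 w0=1 clk=0
  Δ1: clk:0→1
  Δ2: w1:1→0
  Δ3: w0:1→0
  (3Δ to stable)
t=3 Δ0: w1=0 w0=0 clk=1
  Δ1: clk:1→0
  (1Δ to stable)
t=4 Δ0: w1=0 w0=0 clk=0
  Δ1: clk:0→1
  Δ2: w1:0→1
  Δ3: w0:0→1
  (3Δ to stable)
t=5 Δ0: w1=1 w0=1 clk=1
  Δ1: clk:1→0
  (1Δ to stable)
t=6 Δ0: w1=1 w0=1 clk=0
  Δ1: clk:0→1
  Δ2: w1:1→0
  Δ3: w0:1→0
  (3Δ to stable)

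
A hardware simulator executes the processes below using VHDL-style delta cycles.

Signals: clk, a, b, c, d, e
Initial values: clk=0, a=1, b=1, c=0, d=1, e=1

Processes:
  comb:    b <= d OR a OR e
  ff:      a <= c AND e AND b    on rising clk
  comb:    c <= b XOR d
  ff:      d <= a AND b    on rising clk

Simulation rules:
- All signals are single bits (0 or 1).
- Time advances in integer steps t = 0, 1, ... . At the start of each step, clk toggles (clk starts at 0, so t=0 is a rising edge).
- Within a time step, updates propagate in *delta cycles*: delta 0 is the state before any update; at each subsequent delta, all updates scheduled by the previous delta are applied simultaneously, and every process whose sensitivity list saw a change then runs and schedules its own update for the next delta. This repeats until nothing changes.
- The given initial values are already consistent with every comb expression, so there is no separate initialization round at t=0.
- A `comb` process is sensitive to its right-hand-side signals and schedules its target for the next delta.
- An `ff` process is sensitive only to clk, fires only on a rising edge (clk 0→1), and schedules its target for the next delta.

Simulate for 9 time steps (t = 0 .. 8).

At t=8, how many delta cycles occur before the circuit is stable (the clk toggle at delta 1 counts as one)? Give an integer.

2

t=0 Δ0: a=1 e=1 clk=0 c=0 d=1 b=1
  Δ1: clk:0→1
  Δ2: a:1→0
  (2Δ to stable)
t=1 Δ0: a=0 e=1 clk=1 c=0 d=1 b=1
  Δ1: clk:1→0
  (1Δ to stable)
t=2 Δ0: a=0 e=1 clk=0 c=0 d=1 b=1
  Δ1: clk:0→1
  Δ2: d:1→0
  Δ3: c:0→1
  (3Δ to stable)
t=3 Δ0: a=0 e=1 clk=1 c=1 d=0 b=1
  Δ1: clk:1→0
  (1Δ to stable)
t=4 Δ0: a=0 e=1 clk=0 c=1 d=0 b=1
  Δ1: clk:0→1
  Δ2: a:0→1
  (2Δ to stable)
t=5 Δ0: a=1 e=1 clk=1 c=1 d=0 b=1
  Δ1: clk:1→0
  (1Δ to stable)
t=6 Δ0: a=1 e=1 clk=0 c=1 d=0 b=1
  Δ1: clk:0→1
  Δ2: d:0→1
  Δ3: c:1→0
  (3Δ to stable)
t=7 Δ0: a=1 e=1 clk=1 c=0 d=1 b=1
  Δ1: clk:1→0
  (1Δ to stable)
t=8 Δ0: a=1 e=1 clk=0 c=0 d=1 b=1
  Δ1: clk:0→1
  Δ2: a:1→0
  (2Δ to stable)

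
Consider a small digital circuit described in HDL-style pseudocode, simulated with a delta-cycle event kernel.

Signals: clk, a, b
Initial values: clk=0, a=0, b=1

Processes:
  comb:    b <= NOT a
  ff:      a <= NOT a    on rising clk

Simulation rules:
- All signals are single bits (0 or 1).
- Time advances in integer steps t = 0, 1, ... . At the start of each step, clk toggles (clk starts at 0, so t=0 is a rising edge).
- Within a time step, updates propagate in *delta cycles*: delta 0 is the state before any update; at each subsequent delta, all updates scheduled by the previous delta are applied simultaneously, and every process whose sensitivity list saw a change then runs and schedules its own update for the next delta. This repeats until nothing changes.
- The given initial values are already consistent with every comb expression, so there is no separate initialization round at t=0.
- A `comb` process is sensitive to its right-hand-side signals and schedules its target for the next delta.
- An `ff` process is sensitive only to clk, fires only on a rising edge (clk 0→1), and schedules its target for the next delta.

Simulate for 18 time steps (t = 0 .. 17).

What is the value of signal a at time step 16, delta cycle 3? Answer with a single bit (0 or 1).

t=0 Δ0: clk=0 a=0 b=1
  Δ1: clk:0→1
  Δ2: a:0→1
  Δ3: b:1→0
  (3Δ to stable)
t=1 Δ0: clk=1 a=1 b=0
  Δ1: clk:1→0
  (1Δ to stable)
t=2 Δ0: clk=0 a=1 b=0
  Δ1: clk:0→1
  Δ2: a:1→0
  Δ3: b:0→1
  (3Δ to stable)
t=3 Δ0: clk=1 a=0 b=1
  Δ1: clk:1→0
  (1Δ to stable)
t=4 Δ0: clk=0 a=0 b=1
  Δ1: clk:0→1
  Δ2: a:0→1
  Δ3: b:1→0
  (3Δ to stable)
t=5 Δ0: clk=1 a=1 b=0
  Δ1: clk:1→0
  (1Δ to stable)
t=6 Δ0: clk=0 a=1 b=0
  Δ1: clk:0→1
  Δ2: a:1→0
  Δ3: b:0→1
  (3Δ to stable)
t=7 Δ0: clk=1 a=0 b=1
  Δ1: clk:1→0
  (1Δ to stable)
t=8 Δ0: clk=0 a=0 b=1
  Δ1: clk:0→1
  Δ2: a:0→1
  Δ3: b:1→0
  (3Δ to stable)
t=9 Δ0: clk=1 a=1 b=0
  Δ1: clk:1→0
  (1Δ to stable)
t=10 Δ0: clk=0 a=1 b=0
  Δ1: clk:0→1
  Δ2: a:1→0
  Δ3: b:0→1
  (3Δ to stable)
t=11 Δ0: clk=1 a=0 b=1
  Δ1: clk:1→0
  (1Δ to stable)
t=12 Δ0: clk=0 a=0 b=1
  Δ1: clk:0→1
  Δ2: a:0→1
  Δ3: b:1→0
  (3Δ to stable)
t=13 Δ0: clk=1 a=1 b=0
  Δ1: clk:1→0
  (1Δ to stable)
t=14 Δ0: clk=0 a=1 b=0
  Δ1: clk:0→1
  Δ2: a:1→0
  Δ3: b:0→1
  (3Δ to stable)
t=15 Δ0: clk=1 a=0 b=1
  Δ1: clk:1→0
  (1Δ to stable)
t=16 Δ0: clk=0 a=0 b=1
  Δ1: clk:0→1
  Δ2: a:0→1
  Δ3: b:1→0
  (3Δ to stable)
t=17 Δ0: clk=1 a=1 b=0
  Δ1: clk:1→0
  (1Δ to stable)

1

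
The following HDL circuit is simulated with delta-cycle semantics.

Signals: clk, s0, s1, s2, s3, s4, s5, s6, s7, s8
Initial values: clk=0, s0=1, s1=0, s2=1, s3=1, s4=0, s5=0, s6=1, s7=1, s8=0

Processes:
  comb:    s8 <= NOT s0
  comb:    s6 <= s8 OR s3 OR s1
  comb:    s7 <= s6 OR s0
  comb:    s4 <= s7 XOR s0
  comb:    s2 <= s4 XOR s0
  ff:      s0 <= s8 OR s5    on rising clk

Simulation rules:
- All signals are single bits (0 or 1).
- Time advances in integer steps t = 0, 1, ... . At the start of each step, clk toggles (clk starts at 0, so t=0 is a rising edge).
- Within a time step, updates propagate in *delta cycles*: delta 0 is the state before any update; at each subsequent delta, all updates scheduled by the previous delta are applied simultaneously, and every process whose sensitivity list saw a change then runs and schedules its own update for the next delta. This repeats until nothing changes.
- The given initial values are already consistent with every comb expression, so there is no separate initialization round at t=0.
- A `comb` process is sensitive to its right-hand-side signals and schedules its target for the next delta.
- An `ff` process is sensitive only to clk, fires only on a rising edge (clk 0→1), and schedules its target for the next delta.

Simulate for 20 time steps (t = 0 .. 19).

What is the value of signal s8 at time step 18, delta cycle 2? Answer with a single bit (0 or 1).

1

t=0 Δ0: s0=1 s5=0 s2=1 s7=1 s8=0 s1=0 s4=0 s6=1 s3=1 clk=0
  Δ1: clk:0→1
  Δ2: s0:1→0
  Δ3: s2:1→0, s8:0→1, s4:0→1
  Δ4: s2:0→1
  (4Δ to stable)
t=1 Δ0: s0=0 s5=0 s2=1 s7=1 s8=1 s1=0 s4=1 s6=1 s3=1 clk=1
  Δ1: clk:1→0
  (1Δ to stable)
t=2 Δ0: s0=0 s5=0 s2=1 s7=1 s8=1 s1=0 s4=1 s6=1 s3=1 clk=0
  Δ1: clk:0→1
  Δ2: s0:0→1
  Δ3: s2:1→0, s8:1→0, s4:1→0
  Δ4: s2:0→1
  (4Δ to stable)
t=3 Δ0: s0=1 s5=0 s2=1 s7=1 s8=0 s1=0 s4=0 s6=1 s3=1 clk=1
  Δ1: clk:1→0
  (1Δ to stable)
t=4 Δ0: s0=1 s5=0 s2=1 s7=1 s8=0 s1=0 s4=0 s6=1 s3=1 clk=0
  Δ1: clk:0→1
  Δ2: s0:1→0
  Δ3: s2:1→0, s8:0→1, s4:0→1
  Δ4: s2:0→1
  (4Δ to stable)
t=5 Δ0: s0=0 s5=0 s2=1 s7=1 s8=1 s1=0 s4=1 s6=1 s3=1 clk=1
  Δ1: clk:1→0
  (1Δ to stable)
t=6 Δ0: s0=0 s5=0 s2=1 s7=1 s8=1 s1=0 s4=1 s6=1 s3=1 clk=0
  Δ1: clk:0→1
  Δ2: s0:0→1
  Δ3: s2:1→0, s8:1→0, s4:1→0
  Δ4: s2:0→1
  (4Δ to stable)
t=7 Δ0: s0=1 s5=0 s2=1 s7=1 s8=0 s1=0 s4=0 s6=1 s3=1 clk=1
  Δ1: clk:1→0
  (1Δ to stable)
t=8 Δ0: s0=1 s5=0 s2=1 s7=1 s8=0 s1=0 s4=0 s6=1 s3=1 clk=0
  Δ1: clk:0→1
  Δ2: s0:1→0
  Δ3: s2:1→0, s8:0→1, s4:0→1
  Δ4: s2:0→1
  (4Δ to stable)
t=9 Δ0: s0=0 s5=0 s2=1 s7=1 s8=1 s1=0 s4=1 s6=1 s3=1 clk=1
  Δ1: clk:1→0
  (1Δ to stable)
t=10 Δ0: s0=0 s5=0 s2=1 s7=1 s8=1 s1=0 s4=1 s6=1 s3=1 clk=0
  Δ1: clk:0→1
  Δ2: s0:0→1
  Δ3: s2:1→0, s8:1→0, s4:1→0
  Δ4: s2:0→1
  (4Δ to stable)
t=11 Δ0: s0=1 s5=0 s2=1 s7=1 s8=0 s1=0 s4=0 s6=1 s3=1 clk=1
  Δ1: clk:1→0
  (1Δ to stable)
t=12 Δ0: s0=1 s5=0 s2=1 s7=1 s8=0 s1=0 s4=0 s6=1 s3=1 clk=0
  Δ1: clk:0→1
  Δ2: s0:1→0
  Δ3: s2:1→0, s8:0→1, s4:0→1
  Δ4: s2:0→1
  (4Δ to stable)
t=13 Δ0: s0=0 s5=0 s2=1 s7=1 s8=1 s1=0 s4=1 s6=1 s3=1 clk=1
  Δ1: clk:1→0
  (1Δ to stable)
t=14 Δ0: s0=0 s5=0 s2=1 s7=1 s8=1 s1=0 s4=1 s6=1 s3=1 clk=0
  Δ1: clk:0→1
  Δ2: s0:0→1
  Δ3: s2:1→0, s8:1→0, s4:1→0
  Δ4: s2:0→1
  (4Δ to stable)
t=15 Δ0: s0=1 s5=0 s2=1 s7=1 s8=0 s1=0 s4=0 s6=1 s3=1 clk=1
  Δ1: clk:1→0
  (1Δ to stable)
t=16 Δ0: s0=1 s5=0 s2=1 s7=1 s8=0 s1=0 s4=0 s6=1 s3=1 clk=0
  Δ1: clk:0→1
  Δ2: s0:1→0
  Δ3: s2:1→0, s8:0→1, s4:0→1
  Δ4: s2:0→1
  (4Δ to stable)
t=17 Δ0: s0=0 s5=0 s2=1 s7=1 s8=1 s1=0 s4=1 s6=1 s3=1 clk=1
  Δ1: clk:1→0
  (1Δ to stable)
t=18 Δ0: s0=0 s5=0 s2=1 s7=1 s8=1 s1=0 s4=1 s6=1 s3=1 clk=0
  Δ1: clk:0→1
  Δ2: s0:0→1
  Δ3: s2:1→0, s8:1→0, s4:1→0
  Δ4: s2:0→1
  (4Δ to stable)
t=19 Δ0: s0=1 s5=0 s2=1 s7=1 s8=0 s1=0 s4=0 s6=1 s3=1 clk=1
  Δ1: clk:1→0
  (1Δ to stable)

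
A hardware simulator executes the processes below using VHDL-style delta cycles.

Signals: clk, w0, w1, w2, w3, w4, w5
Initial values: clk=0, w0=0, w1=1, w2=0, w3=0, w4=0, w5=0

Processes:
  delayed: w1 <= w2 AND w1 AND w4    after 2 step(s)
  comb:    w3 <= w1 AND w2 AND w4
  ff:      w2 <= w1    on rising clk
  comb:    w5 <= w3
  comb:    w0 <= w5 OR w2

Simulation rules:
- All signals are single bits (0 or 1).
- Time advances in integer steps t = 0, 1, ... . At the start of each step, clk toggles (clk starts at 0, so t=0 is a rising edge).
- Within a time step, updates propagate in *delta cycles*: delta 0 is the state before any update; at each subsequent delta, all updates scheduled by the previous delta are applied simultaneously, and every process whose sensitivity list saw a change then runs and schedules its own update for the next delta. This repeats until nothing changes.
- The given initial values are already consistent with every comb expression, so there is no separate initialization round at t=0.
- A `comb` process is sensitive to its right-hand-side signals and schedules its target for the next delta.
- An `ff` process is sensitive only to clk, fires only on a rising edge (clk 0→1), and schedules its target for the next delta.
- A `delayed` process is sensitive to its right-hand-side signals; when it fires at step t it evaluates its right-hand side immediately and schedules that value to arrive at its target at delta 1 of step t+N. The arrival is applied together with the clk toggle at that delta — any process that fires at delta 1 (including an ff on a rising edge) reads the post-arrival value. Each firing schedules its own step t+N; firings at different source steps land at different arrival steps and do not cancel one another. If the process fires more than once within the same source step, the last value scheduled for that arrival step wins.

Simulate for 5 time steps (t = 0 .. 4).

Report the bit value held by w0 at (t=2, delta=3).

t=0 Δ0: w4=0 w5=0 w0=0 w3=0 w2=0 clk=0 w1=1
  Δ1: clk:0→1
  Δ2: w2:0→1
  Δ3: w0:0→1
  (3Δ to stable)
t=1 Δ0: w4=0 w5=0 w0=1 w3=0 w2=1 clk=1 w1=1
  Δ1: clk:1→0
  (1Δ to stable)
t=2 Δ0: w4=0 w5=0 w0=1 w3=0 w2=1 clk=0 w1=1
  Δ1: clk:0→1, w1:1→0
  Δ2: w2:1→0
  Δ3: w0:1→0
  (3Δ to stable)
t=3 Δ0: w4=0 w5=0 w0=0 w3=0 w2=0 clk=1 w1=0
  Δ1: clk:1→0
  (1Δ to stable)
t=4 Δ0: w4=0 w5=0 w0=0 w3=0 w2=0 clk=0 w1=0
  Δ1: clk:0→1
  (1Δ to stable)

0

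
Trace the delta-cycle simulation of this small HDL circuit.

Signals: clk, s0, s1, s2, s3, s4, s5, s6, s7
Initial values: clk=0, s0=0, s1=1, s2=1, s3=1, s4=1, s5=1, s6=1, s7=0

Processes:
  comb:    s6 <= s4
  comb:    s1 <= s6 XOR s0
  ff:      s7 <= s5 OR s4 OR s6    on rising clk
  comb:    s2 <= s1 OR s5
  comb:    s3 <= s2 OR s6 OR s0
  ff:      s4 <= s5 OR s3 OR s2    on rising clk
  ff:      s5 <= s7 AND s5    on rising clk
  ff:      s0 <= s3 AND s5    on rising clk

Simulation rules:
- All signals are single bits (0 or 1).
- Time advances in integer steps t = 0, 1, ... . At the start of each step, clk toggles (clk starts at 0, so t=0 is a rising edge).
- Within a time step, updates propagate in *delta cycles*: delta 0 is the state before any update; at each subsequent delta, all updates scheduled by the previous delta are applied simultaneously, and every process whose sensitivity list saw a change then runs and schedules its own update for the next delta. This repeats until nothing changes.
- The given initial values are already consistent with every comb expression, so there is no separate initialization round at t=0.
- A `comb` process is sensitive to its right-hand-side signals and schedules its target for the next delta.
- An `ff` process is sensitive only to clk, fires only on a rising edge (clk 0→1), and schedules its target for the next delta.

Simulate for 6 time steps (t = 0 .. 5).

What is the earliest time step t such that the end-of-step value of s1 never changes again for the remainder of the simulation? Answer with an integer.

2

t0.Δ0 s0=0 s4=1 s1=1 s2=1 s6=1 s3=1 s5=1 s7=0 clk=0
t0.Δ1 s0=0 s4=1 s1=1 s2=1 s6=1 s3=1 s5=1 s7=0 clk=1
t0.Δ2 s0=1 s4=1 s1=1 s2=1 s6=1 s3=1 s5=0 s7=1 clk=1
t0.Δ3 s0=1 s4=1 s1=0 s2=1 s6=1 s3=1 s5=0 s7=1 clk=1
t0.Δ4 s0=1 s4=1 s1=0 s2=0 s6=1 s3=1 s5=0 s7=1 clk=1
t1.Δ0 s0=1 s4=1 s1=0 s2=0 s6=1 s3=1 s5=0 s7=1 clk=1
t1.Δ1 s0=1 s4=1 s1=0 s2=0 s6=1 s3=1 s5=0 s7=1 clk=0
t2.Δ0 s0=1 s4=1 s1=0 s2=0 s6=1 s3=1 s5=0 s7=1 clk=0
t2.Δ1 s0=1 s4=1 s1=0 s2=0 s6=1 s3=1 s5=0 s7=1 clk=1
t2.Δ2 s0=0 s4=1 s1=0 s2=0 s6=1 s3=1 s5=0 s7=1 clk=1
t2.Δ3 s0=0 s4=1 s1=1 s2=0 s6=1 s3=1 s5=0 s7=1 clk=1
t2.Δ4 s0=0 s4=1 s1=1 s2=1 s6=1 s3=1 s5=0 s7=1 clk=1
t3.Δ0 s0=0 s4=1 s1=1 s2=1 s6=1 s3=1 s5=0 s7=1 clk=1
t3.Δ1 s0=0 s4=1 s1=1 s2=1 s6=1 s3=1 s5=0 s7=1 clk=0
t4.Δ0 s0=0 s4=1 s1=1 s2=1 s6=1 s3=1 s5=0 s7=1 clk=0
t4.Δ1 s0=0 s4=1 s1=1 s2=1 s6=1 s3=1 s5=0 s7=1 clk=1
t5.Δ0 s0=0 s4=1 s1=1 s2=1 s6=1 s3=1 s5=0 s7=1 clk=1
t5.Δ1 s0=0 s4=1 s1=1 s2=1 s6=1 s3=1 s5=0 s7=1 clk=0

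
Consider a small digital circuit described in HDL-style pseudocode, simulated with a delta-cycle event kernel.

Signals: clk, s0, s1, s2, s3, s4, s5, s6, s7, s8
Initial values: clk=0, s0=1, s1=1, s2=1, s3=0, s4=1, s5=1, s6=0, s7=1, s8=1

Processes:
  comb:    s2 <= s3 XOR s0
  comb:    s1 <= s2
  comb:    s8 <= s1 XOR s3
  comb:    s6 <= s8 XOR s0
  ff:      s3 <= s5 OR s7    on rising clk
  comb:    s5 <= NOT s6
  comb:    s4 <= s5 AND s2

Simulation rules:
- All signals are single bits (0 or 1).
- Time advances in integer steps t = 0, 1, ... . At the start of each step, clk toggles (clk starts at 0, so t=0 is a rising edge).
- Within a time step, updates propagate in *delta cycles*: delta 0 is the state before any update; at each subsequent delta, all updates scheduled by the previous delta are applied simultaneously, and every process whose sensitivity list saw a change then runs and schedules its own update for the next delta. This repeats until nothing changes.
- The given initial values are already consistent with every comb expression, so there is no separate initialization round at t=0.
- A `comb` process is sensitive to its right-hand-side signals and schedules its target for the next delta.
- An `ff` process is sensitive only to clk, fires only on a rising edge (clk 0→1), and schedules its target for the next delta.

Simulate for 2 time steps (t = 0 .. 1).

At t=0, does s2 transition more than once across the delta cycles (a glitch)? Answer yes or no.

t0.Δ0 s5=1 s6=0 s8=1 s4=1 s1=1 s3=0 s7=1 s0=1 clk=0 s2=1
t0.Δ1 s5=1 s6=0 s8=1 s4=1 s1=1 s3=0 s7=1 s0=1 clk=1 s2=1
t0.Δ2 s5=1 s6=0 s8=1 s4=1 s1=1 s3=1 s7=1 s0=1 clk=1 s2=1
t0.Δ3 s5=1 s6=0 s8=0 s4=1 s1=1 s3=1 s7=1 s0=1 clk=1 s2=0
t0.Δ4 s5=1 s6=1 s8=0 s4=0 s1=0 s3=1 s7=1 s0=1 clk=1 s2=0
t0.Δ5 s5=0 s6=1 s8=1 s4=0 s1=0 s3=1 s7=1 s0=1 clk=1 s2=0
t0.Δ6 s5=0 s6=0 s8=1 s4=0 s1=0 s3=1 s7=1 s0=1 clk=1 s2=0
t0.Δ7 s5=1 s6=0 s8=1 s4=0 s1=0 s3=1 s7=1 s0=1 clk=1 s2=0
t1.Δ0 s5=1 s6=0 s8=1 s4=0 s1=0 s3=1 s7=1 s0=1 clk=1 s2=0
t1.Δ1 s5=1 s6=0 s8=1 s4=0 s1=0 s3=1 s7=1 s0=1 clk=0 s2=0

no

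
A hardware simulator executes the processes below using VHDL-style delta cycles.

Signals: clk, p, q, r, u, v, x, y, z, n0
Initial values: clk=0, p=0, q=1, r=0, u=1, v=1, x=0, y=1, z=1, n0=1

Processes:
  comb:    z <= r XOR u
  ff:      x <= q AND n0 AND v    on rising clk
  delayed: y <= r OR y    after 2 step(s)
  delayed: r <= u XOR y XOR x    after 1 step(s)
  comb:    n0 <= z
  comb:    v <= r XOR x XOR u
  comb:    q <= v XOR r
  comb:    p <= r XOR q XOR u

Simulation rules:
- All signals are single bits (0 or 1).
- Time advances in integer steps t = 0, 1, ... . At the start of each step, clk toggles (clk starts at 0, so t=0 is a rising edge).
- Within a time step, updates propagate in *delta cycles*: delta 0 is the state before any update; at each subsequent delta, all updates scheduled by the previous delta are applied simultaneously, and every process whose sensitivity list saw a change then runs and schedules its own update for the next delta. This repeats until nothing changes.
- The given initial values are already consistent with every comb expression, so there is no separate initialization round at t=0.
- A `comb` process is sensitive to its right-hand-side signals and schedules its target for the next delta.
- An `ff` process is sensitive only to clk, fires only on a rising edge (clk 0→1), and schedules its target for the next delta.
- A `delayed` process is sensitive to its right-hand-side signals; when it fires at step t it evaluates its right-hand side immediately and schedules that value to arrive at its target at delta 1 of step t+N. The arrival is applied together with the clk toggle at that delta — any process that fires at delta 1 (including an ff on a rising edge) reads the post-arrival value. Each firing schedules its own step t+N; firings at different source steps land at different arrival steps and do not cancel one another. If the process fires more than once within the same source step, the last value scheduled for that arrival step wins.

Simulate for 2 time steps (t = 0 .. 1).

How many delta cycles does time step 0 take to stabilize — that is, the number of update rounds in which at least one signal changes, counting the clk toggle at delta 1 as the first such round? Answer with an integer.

5

t=0 Δ0: v=1 r=0 y=1 x=0 q=1 n0=1 z=1 p=0 u=1 clk=0
  Δ1: clk:0→1
  Δ2: x:0→1
  Δ3: v:1→0
  Δ4: q:1→0
  Δ5: p:0→1
  (5Δ to stable)
t=1 Δ0: v=0 r=0 y=1 x=1 q=0 n0=1 z=1 p=1 u=1 clk=1
  Δ1: r:0→1, clk:1→0
  Δ2: v:0→1, q:0→1, z:1→0, p:1→0
  Δ3: q:1→0, n0:1→0, p:0→1
  Δ4: p:1→0
  (4Δ to stable)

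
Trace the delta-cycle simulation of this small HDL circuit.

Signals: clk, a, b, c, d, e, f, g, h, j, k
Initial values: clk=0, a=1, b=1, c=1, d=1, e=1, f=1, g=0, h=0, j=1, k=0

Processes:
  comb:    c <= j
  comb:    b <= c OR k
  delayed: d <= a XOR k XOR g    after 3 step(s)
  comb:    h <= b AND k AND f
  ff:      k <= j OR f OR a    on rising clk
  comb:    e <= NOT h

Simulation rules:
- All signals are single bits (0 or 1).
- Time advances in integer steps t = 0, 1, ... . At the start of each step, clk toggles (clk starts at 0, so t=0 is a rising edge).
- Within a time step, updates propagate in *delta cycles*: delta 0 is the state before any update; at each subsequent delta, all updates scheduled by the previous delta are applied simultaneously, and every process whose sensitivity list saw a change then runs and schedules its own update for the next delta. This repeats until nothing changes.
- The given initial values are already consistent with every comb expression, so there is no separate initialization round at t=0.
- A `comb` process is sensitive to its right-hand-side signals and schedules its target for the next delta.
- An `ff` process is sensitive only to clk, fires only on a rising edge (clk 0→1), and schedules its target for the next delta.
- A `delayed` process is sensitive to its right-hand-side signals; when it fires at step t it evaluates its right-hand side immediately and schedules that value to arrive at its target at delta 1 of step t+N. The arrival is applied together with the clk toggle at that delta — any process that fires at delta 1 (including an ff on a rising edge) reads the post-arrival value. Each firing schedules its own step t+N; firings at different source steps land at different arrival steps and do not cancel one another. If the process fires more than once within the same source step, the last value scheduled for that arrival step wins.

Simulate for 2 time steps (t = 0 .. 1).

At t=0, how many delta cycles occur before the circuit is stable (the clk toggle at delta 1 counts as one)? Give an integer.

[bits: j,h,g,f,d,k,clk,a,e,b,c]
t=0: Δ0=10011001111 Δ1=10011011111 Δ2=10011111111 Δ3=11011111111 Δ4=11011111011 | 4Δ
t=1: Δ0=11011111011 Δ1=11011101011 | 1Δ

4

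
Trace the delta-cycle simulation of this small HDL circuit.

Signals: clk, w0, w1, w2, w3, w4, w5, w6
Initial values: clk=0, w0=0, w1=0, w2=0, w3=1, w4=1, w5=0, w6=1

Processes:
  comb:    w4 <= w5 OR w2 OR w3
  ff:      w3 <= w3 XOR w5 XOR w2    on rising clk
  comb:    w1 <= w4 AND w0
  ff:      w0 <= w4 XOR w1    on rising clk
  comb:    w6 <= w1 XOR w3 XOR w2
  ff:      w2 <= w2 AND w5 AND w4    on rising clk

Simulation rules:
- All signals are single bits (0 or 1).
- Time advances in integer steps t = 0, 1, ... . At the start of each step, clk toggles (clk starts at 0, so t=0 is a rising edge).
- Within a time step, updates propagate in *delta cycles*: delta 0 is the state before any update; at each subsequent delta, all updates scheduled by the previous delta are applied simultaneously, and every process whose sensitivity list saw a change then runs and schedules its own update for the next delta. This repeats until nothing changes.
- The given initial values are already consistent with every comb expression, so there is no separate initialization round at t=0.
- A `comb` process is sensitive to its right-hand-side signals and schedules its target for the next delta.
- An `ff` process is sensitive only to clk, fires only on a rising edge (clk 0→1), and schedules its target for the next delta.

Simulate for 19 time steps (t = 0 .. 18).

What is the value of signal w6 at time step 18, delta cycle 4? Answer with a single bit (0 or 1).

1

t0.Δ0 w0=0 w3=1 w6=1 w5=0 w2=0 w4=1 w1=0 clk=0
t0.Δ1 w0=0 w3=1 w6=1 w5=0 w2=0 w4=1 w1=0 clk=1
t0.Δ2 w0=1 w3=1 w6=1 w5=0 w2=0 w4=1 w1=0 clk=1
t0.Δ3 w0=1 w3=1 w6=1 w5=0 w2=0 w4=1 w1=1 clk=1
t0.Δ4 w0=1 w3=1 w6=0 w5=0 w2=0 w4=1 w1=1 clk=1
t1.Δ0 w0=1 w3=1 w6=0 w5=0 w2=0 w4=1 w1=1 clk=1
t1.Δ1 w0=1 w3=1 w6=0 w5=0 w2=0 w4=1 w1=1 clk=0
t2.Δ0 w0=1 w3=1 w6=0 w5=0 w2=0 w4=1 w1=1 clk=0
t2.Δ1 w0=1 w3=1 w6=0 w5=0 w2=0 w4=1 w1=1 clk=1
t2.Δ2 w0=0 w3=1 w6=0 w5=0 w2=0 w4=1 w1=1 clk=1
t2.Δ3 w0=0 w3=1 w6=0 w5=0 w2=0 w4=1 w1=0 clk=1
t2.Δ4 w0=0 w3=1 w6=1 w5=0 w2=0 w4=1 w1=0 clk=1
t3.Δ0 w0=0 w3=1 w6=1 w5=0 w2=0 w4=1 w1=0 clk=1
t3.Δ1 w0=0 w3=1 w6=1 w5=0 w2=0 w4=1 w1=0 clk=0
t4.Δ0 w0=0 w3=1 w6=1 w5=0 w2=0 w4=1 w1=0 clk=0
t4.Δ1 w0=0 w3=1 w6=1 w5=0 w2=0 w4=1 w1=0 clk=1
t4.Δ2 w0=1 w3=1 w6=1 w5=0 w2=0 w4=1 w1=0 clk=1
t4.Δ3 w0=1 w3=1 w6=1 w5=0 w2=0 w4=1 w1=1 clk=1
t4.Δ4 w0=1 w3=1 w6=0 w5=0 w2=0 w4=1 w1=1 clk=1
t5.Δ0 w0=1 w3=1 w6=0 w5=0 w2=0 w4=1 w1=1 clk=1
t5.Δ1 w0=1 w3=1 w6=0 w5=0 w2=0 w4=1 w1=1 clk=0
t6.Δ0 w0=1 w3=1 w6=0 w5=0 w2=0 w4=1 w1=1 clk=0
t6.Δ1 w0=1 w3=1 w6=0 w5=0 w2=0 w4=1 w1=1 clk=1
t6.Δ2 w0=0 w3=1 w6=0 w5=0 w2=0 w4=1 w1=1 clk=1
t6.Δ3 w0=0 w3=1 w6=0 w5=0 w2=0 w4=1 w1=0 clk=1
t6.Δ4 w0=0 w3=1 w6=1 w5=0 w2=0 w4=1 w1=0 clk=1
t7.Δ0 w0=0 w3=1 w6=1 w5=0 w2=0 w4=1 w1=0 clk=1
t7.Δ1 w0=0 w3=1 w6=1 w5=0 w2=0 w4=1 w1=0 clk=0
t8.Δ0 w0=0 w3=1 w6=1 w5=0 w2=0 w4=1 w1=0 clk=0
t8.Δ1 w0=0 w3=1 w6=1 w5=0 w2=0 w4=1 w1=0 clk=1
t8.Δ2 w0=1 w3=1 w6=1 w5=0 w2=0 w4=1 w1=0 clk=1
t8.Δ3 w0=1 w3=1 w6=1 w5=0 w2=0 w4=1 w1=1 clk=1
t8.Δ4 w0=1 w3=1 w6=0 w5=0 w2=0 w4=1 w1=1 clk=1
t9.Δ0 w0=1 w3=1 w6=0 w5=0 w2=0 w4=1 w1=1 clk=1
t9.Δ1 w0=1 w3=1 w6=0 w5=0 w2=0 w4=1 w1=1 clk=0
t10.Δ0 w0=1 w3=1 w6=0 w5=0 w2=0 w4=1 w1=1 clk=0
t10.Δ1 w0=1 w3=1 w6=0 w5=0 w2=0 w4=1 w1=1 clk=1
t10.Δ2 w0=0 w3=1 w6=0 w5=0 w2=0 w4=1 w1=1 clk=1
t10.Δ3 w0=0 w3=1 w6=0 w5=0 w2=0 w4=1 w1=0 clk=1
t10.Δ4 w0=0 w3=1 w6=1 w5=0 w2=0 w4=1 w1=0 clk=1
t11.Δ0 w0=0 w3=1 w6=1 w5=0 w2=0 w4=1 w1=0 clk=1
t11.Δ1 w0=0 w3=1 w6=1 w5=0 w2=0 w4=1 w1=0 clk=0
t12.Δ0 w0=0 w3=1 w6=1 w5=0 w2=0 w4=1 w1=0 clk=0
t12.Δ1 w0=0 w3=1 w6=1 w5=0 w2=0 w4=1 w1=0 clk=1
t12.Δ2 w0=1 w3=1 w6=1 w5=0 w2=0 w4=1 w1=0 clk=1
t12.Δ3 w0=1 w3=1 w6=1 w5=0 w2=0 w4=1 w1=1 clk=1
t12.Δ4 w0=1 w3=1 w6=0 w5=0 w2=0 w4=1 w1=1 clk=1
t13.Δ0 w0=1 w3=1 w6=0 w5=0 w2=0 w4=1 w1=1 clk=1
t13.Δ1 w0=1 w3=1 w6=0 w5=0 w2=0 w4=1 w1=1 clk=0
t14.Δ0 w0=1 w3=1 w6=0 w5=0 w2=0 w4=1 w1=1 clk=0
t14.Δ1 w0=1 w3=1 w6=0 w5=0 w2=0 w4=1 w1=1 clk=1
t14.Δ2 w0=0 w3=1 w6=0 w5=0 w2=0 w4=1 w1=1 clk=1
t14.Δ3 w0=0 w3=1 w6=0 w5=0 w2=0 w4=1 w1=0 clk=1
t14.Δ4 w0=0 w3=1 w6=1 w5=0 w2=0 w4=1 w1=0 clk=1
t15.Δ0 w0=0 w3=1 w6=1 w5=0 w2=0 w4=1 w1=0 clk=1
t15.Δ1 w0=0 w3=1 w6=1 w5=0 w2=0 w4=1 w1=0 clk=0
t16.Δ0 w0=0 w3=1 w6=1 w5=0 w2=0 w4=1 w1=0 clk=0
t16.Δ1 w0=0 w3=1 w6=1 w5=0 w2=0 w4=1 w1=0 clk=1
t16.Δ2 w0=1 w3=1 w6=1 w5=0 w2=0 w4=1 w1=0 clk=1
t16.Δ3 w0=1 w3=1 w6=1 w5=0 w2=0 w4=1 w1=1 clk=1
t16.Δ4 w0=1 w3=1 w6=0 w5=0 w2=0 w4=1 w1=1 clk=1
t17.Δ0 w0=1 w3=1 w6=0 w5=0 w2=0 w4=1 w1=1 clk=1
t17.Δ1 w0=1 w3=1 w6=0 w5=0 w2=0 w4=1 w1=1 clk=0
t18.Δ0 w0=1 w3=1 w6=0 w5=0 w2=0 w4=1 w1=1 clk=0
t18.Δ1 w0=1 w3=1 w6=0 w5=0 w2=0 w4=1 w1=1 clk=1
t18.Δ2 w0=0 w3=1 w6=0 w5=0 w2=0 w4=1 w1=1 clk=1
t18.Δ3 w0=0 w3=1 w6=0 w5=0 w2=0 w4=1 w1=0 clk=1
t18.Δ4 w0=0 w3=1 w6=1 w5=0 w2=0 w4=1 w1=0 clk=1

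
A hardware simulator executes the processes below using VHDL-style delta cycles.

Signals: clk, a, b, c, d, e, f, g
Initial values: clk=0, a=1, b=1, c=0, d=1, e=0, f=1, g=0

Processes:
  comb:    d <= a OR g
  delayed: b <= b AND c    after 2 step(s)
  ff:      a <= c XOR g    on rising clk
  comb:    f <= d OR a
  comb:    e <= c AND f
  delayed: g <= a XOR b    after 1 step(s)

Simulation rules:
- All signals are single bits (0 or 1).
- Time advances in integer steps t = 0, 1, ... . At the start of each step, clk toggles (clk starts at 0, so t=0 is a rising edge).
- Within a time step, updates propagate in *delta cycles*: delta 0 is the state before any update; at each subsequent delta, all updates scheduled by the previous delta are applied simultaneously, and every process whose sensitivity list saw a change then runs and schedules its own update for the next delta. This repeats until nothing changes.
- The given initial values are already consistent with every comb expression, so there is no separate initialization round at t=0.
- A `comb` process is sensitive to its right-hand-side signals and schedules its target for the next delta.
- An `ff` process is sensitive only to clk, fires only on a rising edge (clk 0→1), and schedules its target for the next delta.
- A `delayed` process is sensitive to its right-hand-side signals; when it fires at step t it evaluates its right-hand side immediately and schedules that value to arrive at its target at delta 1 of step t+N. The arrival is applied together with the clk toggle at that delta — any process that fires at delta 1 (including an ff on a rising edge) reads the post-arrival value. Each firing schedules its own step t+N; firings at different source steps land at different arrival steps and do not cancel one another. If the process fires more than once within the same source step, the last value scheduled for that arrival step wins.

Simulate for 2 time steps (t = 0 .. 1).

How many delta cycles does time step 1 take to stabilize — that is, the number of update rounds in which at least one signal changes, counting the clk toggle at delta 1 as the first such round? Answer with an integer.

3

[bits: e,clk,d,a,g,b,f,c]
t=0: Δ0=00110110 Δ1=01110110 Δ2=01100110 Δ3=01000110 Δ4=01000100 | 4Δ
t=1: Δ0=01000100 Δ1=00001100 Δ2=00101100 Δ3=00101110 | 3Δ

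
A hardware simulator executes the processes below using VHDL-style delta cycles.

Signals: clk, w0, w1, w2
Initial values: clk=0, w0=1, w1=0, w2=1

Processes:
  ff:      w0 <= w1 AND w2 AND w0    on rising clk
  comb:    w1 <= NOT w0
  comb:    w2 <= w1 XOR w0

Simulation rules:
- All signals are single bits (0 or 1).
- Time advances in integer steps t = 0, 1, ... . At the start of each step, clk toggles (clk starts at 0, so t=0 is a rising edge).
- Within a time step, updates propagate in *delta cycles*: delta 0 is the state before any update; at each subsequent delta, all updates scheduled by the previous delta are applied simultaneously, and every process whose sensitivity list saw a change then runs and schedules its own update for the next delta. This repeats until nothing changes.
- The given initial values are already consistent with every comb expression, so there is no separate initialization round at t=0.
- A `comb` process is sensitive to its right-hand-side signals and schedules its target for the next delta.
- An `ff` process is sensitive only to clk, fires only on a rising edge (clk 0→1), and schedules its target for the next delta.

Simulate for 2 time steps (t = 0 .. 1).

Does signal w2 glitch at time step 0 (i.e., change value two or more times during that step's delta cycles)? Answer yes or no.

t=0 Δ0: w1=0 w0=1 w2=1 clk=0
  Δ1: clk:0→1
  Δ2: w0:1→0
  Δ3: w1:0→1, w2:1→0
  Δ4: w2:0→1
  (4Δ to stable)
t=1 Δ0: w1=1 w0=0 w2=1 clk=1
  Δ1: clk:1→0
  (1Δ to stable)

yes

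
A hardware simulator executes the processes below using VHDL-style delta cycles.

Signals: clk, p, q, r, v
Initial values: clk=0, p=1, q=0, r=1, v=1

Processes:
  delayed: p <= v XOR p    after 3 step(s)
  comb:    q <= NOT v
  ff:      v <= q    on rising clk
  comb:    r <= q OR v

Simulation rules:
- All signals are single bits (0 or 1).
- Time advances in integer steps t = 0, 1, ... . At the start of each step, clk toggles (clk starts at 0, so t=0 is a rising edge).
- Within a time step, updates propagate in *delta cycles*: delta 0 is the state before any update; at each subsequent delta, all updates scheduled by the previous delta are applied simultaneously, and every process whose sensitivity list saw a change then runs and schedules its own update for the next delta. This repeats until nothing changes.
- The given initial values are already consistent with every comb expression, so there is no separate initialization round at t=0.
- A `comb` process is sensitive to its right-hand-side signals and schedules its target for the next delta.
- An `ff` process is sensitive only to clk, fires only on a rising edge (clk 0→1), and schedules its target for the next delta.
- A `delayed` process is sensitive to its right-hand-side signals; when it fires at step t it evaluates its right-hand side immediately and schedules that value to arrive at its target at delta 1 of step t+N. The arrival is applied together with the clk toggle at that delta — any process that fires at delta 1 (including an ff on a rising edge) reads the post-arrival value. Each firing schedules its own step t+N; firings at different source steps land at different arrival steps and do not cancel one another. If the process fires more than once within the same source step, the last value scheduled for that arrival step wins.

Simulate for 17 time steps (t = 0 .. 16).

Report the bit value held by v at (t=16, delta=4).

t=0 Δ0: v=1 p=1 q=0 r=1 clk=0
  Δ1: clk:0→1
  Δ2: v:1→0
  Δ3: q:0→1, r:1→0
  Δ4: r:0→1
  (4Δ to stable)
t=1 Δ0: v=0 p=1 q=1 r=1 clk=1
  Δ1: clk:1→0
  (1Δ to stable)
t=2 Δ0: v=0 p=1 q=1 r=1 clk=0
  Δ1: clk:0→1
  Δ2: v:0→1
  Δ3: q:1→0
  (3Δ to stable)
t=3 Δ0: v=1 p=1 q=0 r=1 clk=1
  Δ1: clk:1→0
  (1Δ to stable)
t=4 Δ0: v=1 p=1 q=0 r=1 clk=0
  Δ1: clk:0→1
  Δ2: v:1→0
  Δ3: q:0→1, r:1→0
  Δ4: r:0→1
  (4Δ to stable)
t=5 Δ0: v=0 p=1 q=1 r=1 clk=1
  Δ1: p:1→0, clk:1→0
  (1Δ to stable)
t=6 Δ0: v=0 p=0 q=1 r=1 clk=0
  Δ1: clk:0→1
  Δ2: v:0→1
  Δ3: q:1→0
  (3Δ to stable)
t=7 Δ0: v=1 p=0 q=0 r=1 clk=1
  Δ1: p:0→1, clk:1→0
  (1Δ to stable)
t=8 Δ0: v=1 p=1 q=0 r=1 clk=0
  Δ1: p:1→0, clk:0→1
  Δ2: v:1→0
  Δ3: q:0→1, r:1→0
  Δ4: r:0→1
  (4Δ to stable)
t=9 Δ0: v=0 p=0 q=1 r=1 clk=1
  Δ1: p:0→1, clk:1→0
  (1Δ to stable)
t=10 Δ0: v=0 p=1 q=1 r=1 clk=0
  Δ1: p:1→0, clk:0→1
  Δ2: v:0→1
  Δ3: q:1→0
  (3Δ to stable)
t=11 Δ0: v=1 p=0 q=0 r=1 clk=1
  Δ1: clk:1→0
  (1Δ to stable)
t=12 Δ0: v=1 p=0 q=0 r=1 clk=0
  Δ1: p:0→1, clk:0→1
  Δ2: v:1→0
  Δ3: q:0→1, r:1→0
  Δ4: r:0→1
  (4Δ to stable)
t=13 Δ0: v=0 p=1 q=1 r=1 clk=1
  Δ1: clk:1→0
  (1Δ to stable)
t=14 Δ0: v=0 p=1 q=1 r=1 clk=0
  Δ1: clk:0→1
  Δ2: v:0→1
  Δ3: q:1→0
  (3Δ to stable)
t=15 Δ0: v=1 p=1 q=0 r=1 clk=1
  Δ1: clk:1→0
  (1Δ to stable)
t=16 Δ0: v=1 p=1 q=0 r=1 clk=0
  Δ1: clk:0→1
  Δ2: v:1→0
  Δ3: q:0→1, r:1→0
  Δ4: r:0→1
  (4Δ to stable)

0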